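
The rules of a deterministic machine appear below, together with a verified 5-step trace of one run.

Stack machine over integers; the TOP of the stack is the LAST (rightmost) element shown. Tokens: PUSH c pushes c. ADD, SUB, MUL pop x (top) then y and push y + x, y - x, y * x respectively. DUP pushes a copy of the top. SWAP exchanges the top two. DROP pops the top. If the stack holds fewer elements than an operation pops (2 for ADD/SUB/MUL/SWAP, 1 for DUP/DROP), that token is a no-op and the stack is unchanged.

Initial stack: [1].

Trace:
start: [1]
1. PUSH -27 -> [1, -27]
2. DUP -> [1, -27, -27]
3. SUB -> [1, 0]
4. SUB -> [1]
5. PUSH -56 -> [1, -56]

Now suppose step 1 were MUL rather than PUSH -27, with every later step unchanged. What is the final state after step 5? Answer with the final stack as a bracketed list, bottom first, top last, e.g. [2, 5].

(re-executing from step 1 with the substitution; state before step 1: [1])
1. MUL -> [1]
2. DUP -> [1, 1]
3. SUB -> [0]
4. SUB -> [0]
5. PUSH -56 -> [0, -56]

[0, -56]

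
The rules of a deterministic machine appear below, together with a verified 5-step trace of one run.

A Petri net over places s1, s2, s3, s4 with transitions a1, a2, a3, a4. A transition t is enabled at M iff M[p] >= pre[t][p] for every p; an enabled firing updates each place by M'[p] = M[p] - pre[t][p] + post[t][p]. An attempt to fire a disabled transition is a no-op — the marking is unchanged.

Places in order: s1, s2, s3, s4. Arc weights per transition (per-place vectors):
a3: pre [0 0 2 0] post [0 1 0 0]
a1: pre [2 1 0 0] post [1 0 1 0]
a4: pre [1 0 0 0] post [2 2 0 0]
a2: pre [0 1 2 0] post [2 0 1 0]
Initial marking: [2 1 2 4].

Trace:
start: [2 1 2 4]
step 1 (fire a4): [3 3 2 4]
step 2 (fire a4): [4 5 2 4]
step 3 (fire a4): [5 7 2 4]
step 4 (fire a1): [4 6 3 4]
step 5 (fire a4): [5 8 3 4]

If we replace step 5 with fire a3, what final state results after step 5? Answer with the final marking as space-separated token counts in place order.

4 7 1 4

(re-executing from step 5 with the substitution; state before step 5: [4 6 3 4])
step 5 (fire a3): [4 7 1 4]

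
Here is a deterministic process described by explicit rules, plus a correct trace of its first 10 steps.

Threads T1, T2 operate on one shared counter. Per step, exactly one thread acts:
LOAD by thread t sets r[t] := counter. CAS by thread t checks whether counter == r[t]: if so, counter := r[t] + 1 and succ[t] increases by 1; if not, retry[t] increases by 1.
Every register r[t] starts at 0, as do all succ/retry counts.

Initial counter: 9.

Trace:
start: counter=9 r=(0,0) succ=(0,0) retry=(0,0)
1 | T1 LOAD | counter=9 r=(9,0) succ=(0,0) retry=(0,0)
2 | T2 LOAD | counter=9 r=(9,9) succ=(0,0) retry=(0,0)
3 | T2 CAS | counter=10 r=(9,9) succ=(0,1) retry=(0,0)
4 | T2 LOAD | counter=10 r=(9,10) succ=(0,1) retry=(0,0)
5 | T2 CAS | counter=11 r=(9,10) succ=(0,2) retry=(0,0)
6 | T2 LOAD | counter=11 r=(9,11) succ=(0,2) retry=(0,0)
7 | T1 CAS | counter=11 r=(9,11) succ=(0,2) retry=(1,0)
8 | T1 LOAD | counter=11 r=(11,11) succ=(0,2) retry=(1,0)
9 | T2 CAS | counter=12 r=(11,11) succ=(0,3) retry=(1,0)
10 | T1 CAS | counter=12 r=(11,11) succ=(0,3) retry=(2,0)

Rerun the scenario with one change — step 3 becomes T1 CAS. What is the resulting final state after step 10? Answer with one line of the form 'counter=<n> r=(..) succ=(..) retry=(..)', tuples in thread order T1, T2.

(re-executing from step 3 with the substitution; state before step 3: counter=9 r=(9,9) succ=(0,0) retry=(0,0))
3 | T1 CAS | counter=10 r=(9,9) succ=(1,0) retry=(0,0)
4 | T2 LOAD | counter=10 r=(9,10) succ=(1,0) retry=(0,0)
5 | T2 CAS | counter=11 r=(9,10) succ=(1,1) retry=(0,0)
6 | T2 LOAD | counter=11 r=(9,11) succ=(1,1) retry=(0,0)
7 | T1 CAS | counter=11 r=(9,11) succ=(1,1) retry=(1,0)
8 | T1 LOAD | counter=11 r=(11,11) succ=(1,1) retry=(1,0)
9 | T2 CAS | counter=12 r=(11,11) succ=(1,2) retry=(1,0)
10 | T1 CAS | counter=12 r=(11,11) succ=(1,2) retry=(2,0)

counter=12 r=(11,11) succ=(1,2) retry=(2,0)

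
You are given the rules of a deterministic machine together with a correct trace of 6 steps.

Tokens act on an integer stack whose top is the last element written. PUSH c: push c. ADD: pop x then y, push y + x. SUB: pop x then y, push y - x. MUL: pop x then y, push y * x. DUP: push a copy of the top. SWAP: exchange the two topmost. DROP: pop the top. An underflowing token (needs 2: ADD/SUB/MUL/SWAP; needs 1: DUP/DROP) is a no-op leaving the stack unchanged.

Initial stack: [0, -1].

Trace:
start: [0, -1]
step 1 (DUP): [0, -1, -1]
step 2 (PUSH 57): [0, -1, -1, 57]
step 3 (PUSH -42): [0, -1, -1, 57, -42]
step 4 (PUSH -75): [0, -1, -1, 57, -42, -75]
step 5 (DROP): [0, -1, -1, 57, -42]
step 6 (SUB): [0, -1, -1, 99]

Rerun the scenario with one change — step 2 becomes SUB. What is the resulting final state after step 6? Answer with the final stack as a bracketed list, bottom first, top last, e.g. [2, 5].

[0, 42]

(re-executing from step 2 with the substitution; state before step 2: [0, -1, -1])
step 2 (SUB): [0, 0]
step 3 (PUSH -42): [0, 0, -42]
step 4 (PUSH -75): [0, 0, -42, -75]
step 5 (DROP): [0, 0, -42]
step 6 (SUB): [0, 42]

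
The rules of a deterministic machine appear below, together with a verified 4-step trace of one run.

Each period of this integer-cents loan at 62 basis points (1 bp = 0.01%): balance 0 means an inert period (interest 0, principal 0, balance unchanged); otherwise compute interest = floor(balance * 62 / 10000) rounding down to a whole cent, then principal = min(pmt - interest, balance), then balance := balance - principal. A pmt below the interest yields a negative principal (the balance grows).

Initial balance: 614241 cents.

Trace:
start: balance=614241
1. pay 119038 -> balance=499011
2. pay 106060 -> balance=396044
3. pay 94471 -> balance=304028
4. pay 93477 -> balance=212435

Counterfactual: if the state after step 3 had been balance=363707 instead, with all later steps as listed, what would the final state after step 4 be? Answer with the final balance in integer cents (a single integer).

state after step 3 := balance=363707
4. pay 93477 -> balance=272484

272484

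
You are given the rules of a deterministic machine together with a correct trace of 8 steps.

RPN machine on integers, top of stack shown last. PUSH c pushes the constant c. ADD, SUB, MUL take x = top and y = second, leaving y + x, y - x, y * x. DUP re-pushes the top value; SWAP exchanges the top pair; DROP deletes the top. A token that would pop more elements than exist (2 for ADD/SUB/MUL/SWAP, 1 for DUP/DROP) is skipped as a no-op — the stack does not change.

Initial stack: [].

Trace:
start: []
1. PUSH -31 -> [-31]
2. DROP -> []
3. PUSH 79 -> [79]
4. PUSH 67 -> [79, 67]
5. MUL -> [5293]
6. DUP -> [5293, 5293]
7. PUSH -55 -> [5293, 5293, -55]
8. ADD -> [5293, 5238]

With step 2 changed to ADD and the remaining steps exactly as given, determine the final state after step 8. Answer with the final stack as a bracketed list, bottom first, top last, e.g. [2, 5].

(re-executing from step 2 with the substitution; state before step 2: [-31])
2. ADD -> [-31]
3. PUSH 79 -> [-31, 79]
4. PUSH 67 -> [-31, 79, 67]
5. MUL -> [-31, 5293]
6. DUP -> [-31, 5293, 5293]
7. PUSH -55 -> [-31, 5293, 5293, -55]
8. ADD -> [-31, 5293, 5238]

[-31, 5293, 5238]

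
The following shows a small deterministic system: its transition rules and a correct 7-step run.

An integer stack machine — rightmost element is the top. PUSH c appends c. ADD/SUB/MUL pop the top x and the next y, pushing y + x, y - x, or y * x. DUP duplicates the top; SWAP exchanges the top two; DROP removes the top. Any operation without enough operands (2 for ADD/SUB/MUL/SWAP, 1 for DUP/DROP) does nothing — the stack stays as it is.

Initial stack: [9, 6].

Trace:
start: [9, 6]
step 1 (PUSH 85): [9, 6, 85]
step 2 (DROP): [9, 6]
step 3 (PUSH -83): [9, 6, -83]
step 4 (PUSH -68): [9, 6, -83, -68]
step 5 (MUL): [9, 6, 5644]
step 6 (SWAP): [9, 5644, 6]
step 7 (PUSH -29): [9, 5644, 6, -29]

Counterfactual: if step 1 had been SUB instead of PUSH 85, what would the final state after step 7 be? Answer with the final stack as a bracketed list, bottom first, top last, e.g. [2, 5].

[5644, -29]

(re-executing from step 1 with the substitution; state before step 1: [9, 6])
step 1 (SUB): [3]
step 2 (DROP): []
step 3 (PUSH -83): [-83]
step 4 (PUSH -68): [-83, -68]
step 5 (MUL): [5644]
step 6 (SWAP): [5644]
step 7 (PUSH -29): [5644, -29]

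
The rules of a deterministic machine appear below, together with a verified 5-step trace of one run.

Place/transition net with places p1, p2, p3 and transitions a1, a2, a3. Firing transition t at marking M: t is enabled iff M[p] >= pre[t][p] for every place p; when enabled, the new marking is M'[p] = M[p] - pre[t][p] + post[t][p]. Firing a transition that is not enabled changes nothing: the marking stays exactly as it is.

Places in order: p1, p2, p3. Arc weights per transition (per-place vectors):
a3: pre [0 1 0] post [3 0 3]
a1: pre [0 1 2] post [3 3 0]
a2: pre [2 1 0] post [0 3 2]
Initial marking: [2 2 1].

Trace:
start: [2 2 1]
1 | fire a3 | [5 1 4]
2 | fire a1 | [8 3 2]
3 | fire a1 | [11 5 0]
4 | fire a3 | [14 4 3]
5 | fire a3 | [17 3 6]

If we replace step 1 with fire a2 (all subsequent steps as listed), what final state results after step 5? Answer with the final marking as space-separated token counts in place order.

(re-executing from step 1 with the substitution; state before step 1: [2 2 1])
1 | fire a2 | [0 4 3]
2 | fire a1 | [3 6 1]
3 | fire a1 | [3 6 1]
4 | fire a3 | [6 5 4]
5 | fire a3 | [9 4 7]

9 4 7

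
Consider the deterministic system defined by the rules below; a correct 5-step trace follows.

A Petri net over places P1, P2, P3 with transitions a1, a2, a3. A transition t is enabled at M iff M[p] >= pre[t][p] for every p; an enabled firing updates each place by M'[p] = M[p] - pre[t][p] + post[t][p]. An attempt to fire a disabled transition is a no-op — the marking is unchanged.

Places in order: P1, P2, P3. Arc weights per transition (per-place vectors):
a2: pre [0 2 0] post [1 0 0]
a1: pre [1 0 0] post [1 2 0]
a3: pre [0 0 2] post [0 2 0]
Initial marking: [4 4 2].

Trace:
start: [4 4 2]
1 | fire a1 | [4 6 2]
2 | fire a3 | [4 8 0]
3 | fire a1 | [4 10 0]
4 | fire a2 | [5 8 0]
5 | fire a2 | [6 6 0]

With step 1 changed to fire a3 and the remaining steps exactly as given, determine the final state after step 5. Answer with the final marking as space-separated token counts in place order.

6 4 0

(re-executing from step 1 with the substitution; state before step 1: [4 4 2])
1 | fire a3 | [4 6 0]
2 | fire a3 | [4 6 0]
3 | fire a1 | [4 8 0]
4 | fire a2 | [5 6 0]
5 | fire a2 | [6 4 0]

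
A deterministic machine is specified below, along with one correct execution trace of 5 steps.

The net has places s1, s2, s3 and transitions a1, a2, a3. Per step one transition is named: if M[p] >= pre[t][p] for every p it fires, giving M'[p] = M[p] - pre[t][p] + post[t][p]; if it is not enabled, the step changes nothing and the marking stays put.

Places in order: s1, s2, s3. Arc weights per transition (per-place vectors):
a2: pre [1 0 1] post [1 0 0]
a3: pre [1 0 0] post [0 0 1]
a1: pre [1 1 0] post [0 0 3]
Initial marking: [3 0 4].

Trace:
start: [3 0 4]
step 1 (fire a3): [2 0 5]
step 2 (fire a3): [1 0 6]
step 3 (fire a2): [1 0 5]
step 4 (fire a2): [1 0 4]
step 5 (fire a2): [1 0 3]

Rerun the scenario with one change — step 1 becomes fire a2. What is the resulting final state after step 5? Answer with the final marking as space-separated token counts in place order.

2 0 1

(re-executing from step 1 with the substitution; state before step 1: [3 0 4])
step 1 (fire a2): [3 0 3]
step 2 (fire a3): [2 0 4]
step 3 (fire a2): [2 0 3]
step 4 (fire a2): [2 0 2]
step 5 (fire a2): [2 0 1]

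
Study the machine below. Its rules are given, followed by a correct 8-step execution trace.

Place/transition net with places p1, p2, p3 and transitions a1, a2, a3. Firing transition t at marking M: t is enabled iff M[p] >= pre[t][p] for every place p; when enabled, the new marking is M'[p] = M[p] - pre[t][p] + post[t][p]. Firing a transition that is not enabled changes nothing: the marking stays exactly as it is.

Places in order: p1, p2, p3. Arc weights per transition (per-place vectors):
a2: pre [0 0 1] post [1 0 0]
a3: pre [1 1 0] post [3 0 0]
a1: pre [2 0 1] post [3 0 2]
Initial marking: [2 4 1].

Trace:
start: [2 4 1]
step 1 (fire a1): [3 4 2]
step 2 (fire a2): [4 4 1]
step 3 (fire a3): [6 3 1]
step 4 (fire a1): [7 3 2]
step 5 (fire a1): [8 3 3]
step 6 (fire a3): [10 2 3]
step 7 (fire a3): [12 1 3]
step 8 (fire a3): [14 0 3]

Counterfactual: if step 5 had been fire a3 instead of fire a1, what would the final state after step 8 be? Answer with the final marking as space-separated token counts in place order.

13 0 2

(re-executing from step 5 with the substitution; state before step 5: [7 3 2])
step 5 (fire a3): [9 2 2]
step 6 (fire a3): [11 1 2]
step 7 (fire a3): [13 0 2]
step 8 (fire a3): [13 0 2]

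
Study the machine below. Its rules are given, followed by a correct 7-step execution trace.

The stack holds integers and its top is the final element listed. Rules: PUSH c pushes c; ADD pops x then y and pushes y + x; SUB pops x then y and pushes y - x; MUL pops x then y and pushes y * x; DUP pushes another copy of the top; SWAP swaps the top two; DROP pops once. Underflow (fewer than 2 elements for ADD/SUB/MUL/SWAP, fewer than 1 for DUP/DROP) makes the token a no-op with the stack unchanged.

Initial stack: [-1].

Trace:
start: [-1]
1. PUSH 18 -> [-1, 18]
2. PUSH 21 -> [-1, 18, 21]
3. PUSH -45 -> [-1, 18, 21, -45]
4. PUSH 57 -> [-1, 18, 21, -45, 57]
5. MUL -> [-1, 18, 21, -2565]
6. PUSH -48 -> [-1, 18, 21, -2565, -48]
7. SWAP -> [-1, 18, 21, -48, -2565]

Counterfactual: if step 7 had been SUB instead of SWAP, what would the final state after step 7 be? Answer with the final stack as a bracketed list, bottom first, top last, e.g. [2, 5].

(re-executing from step 7 with the substitution; state before step 7: [-1, 18, 21, -2565, -48])
7. SUB -> [-1, 18, 21, -2517]

[-1, 18, 21, -2517]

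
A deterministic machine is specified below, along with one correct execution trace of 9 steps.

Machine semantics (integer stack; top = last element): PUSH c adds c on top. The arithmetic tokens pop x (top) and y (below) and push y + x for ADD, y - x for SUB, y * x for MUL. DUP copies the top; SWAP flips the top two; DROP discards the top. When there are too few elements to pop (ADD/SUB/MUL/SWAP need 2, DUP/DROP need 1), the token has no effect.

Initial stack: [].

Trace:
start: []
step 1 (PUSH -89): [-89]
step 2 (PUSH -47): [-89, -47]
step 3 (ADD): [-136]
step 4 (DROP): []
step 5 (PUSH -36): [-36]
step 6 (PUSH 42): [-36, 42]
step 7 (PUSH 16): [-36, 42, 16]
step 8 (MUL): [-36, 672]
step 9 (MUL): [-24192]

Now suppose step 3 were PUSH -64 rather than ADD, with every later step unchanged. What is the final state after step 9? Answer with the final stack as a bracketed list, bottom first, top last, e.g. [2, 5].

(re-executing from step 3 with the substitution; state before step 3: [-89, -47])
step 3 (PUSH -64): [-89, -47, -64]
step 4 (DROP): [-89, -47]
step 5 (PUSH -36): [-89, -47, -36]
step 6 (PUSH 42): [-89, -47, -36, 42]
step 7 (PUSH 16): [-89, -47, -36, 42, 16]
step 8 (MUL): [-89, -47, -36, 672]
step 9 (MUL): [-89, -47, -24192]

[-89, -47, -24192]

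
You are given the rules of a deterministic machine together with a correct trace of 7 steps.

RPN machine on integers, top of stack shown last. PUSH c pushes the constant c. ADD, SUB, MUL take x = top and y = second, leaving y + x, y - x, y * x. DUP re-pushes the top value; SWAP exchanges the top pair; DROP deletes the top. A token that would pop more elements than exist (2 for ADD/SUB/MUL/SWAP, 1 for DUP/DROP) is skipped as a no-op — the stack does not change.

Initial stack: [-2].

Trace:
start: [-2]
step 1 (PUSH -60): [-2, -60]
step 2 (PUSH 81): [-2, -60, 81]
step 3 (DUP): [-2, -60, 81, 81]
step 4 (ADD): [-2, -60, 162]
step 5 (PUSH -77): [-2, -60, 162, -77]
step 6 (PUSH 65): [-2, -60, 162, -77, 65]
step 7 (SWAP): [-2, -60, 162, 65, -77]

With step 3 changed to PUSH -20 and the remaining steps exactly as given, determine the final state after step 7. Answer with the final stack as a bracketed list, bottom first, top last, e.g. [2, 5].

(re-executing from step 3 with the substitution; state before step 3: [-2, -60, 81])
step 3 (PUSH -20): [-2, -60, 81, -20]
step 4 (ADD): [-2, -60, 61]
step 5 (PUSH -77): [-2, -60, 61, -77]
step 6 (PUSH 65): [-2, -60, 61, -77, 65]
step 7 (SWAP): [-2, -60, 61, 65, -77]

[-2, -60, 61, 65, -77]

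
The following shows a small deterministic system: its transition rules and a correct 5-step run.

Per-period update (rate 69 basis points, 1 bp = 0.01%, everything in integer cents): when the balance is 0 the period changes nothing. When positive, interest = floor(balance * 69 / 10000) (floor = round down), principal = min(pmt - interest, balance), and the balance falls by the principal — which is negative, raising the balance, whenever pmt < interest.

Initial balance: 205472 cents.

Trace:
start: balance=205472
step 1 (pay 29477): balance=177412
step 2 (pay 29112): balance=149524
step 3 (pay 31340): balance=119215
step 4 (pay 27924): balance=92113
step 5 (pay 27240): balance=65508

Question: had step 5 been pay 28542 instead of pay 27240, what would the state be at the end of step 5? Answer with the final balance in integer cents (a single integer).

64206

(re-executing from step 5 with the substitution; state before step 5: balance=92113)
step 5 (pay 28542): balance=64206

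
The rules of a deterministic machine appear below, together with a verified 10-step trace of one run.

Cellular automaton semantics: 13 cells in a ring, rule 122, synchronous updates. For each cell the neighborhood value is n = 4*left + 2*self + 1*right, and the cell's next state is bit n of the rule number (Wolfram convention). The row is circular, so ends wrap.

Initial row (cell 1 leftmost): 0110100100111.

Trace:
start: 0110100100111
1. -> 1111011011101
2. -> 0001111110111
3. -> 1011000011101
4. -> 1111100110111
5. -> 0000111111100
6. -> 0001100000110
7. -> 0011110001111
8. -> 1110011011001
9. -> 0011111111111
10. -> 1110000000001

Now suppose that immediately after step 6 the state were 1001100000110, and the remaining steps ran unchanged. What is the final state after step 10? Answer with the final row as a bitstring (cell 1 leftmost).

state after step 6 := 1001100000110
7. -> 0111110001111
8. -> 1100011011001
9. -> 0110111111111
10. -> 1111100000001

1111100000001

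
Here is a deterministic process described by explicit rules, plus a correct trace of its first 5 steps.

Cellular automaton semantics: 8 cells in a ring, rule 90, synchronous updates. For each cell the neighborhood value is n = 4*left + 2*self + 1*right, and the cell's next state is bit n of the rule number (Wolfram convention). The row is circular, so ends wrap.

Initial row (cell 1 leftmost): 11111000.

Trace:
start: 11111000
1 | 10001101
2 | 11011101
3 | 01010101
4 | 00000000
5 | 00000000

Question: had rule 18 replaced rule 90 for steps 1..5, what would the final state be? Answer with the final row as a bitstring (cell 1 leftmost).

00000000

(re-executing steps 1..5 under rule 18; state before step 1: 11111000)
1 | 00000101
2 | 10001000
3 | 01010101
4 | 00000000
5 | 00000000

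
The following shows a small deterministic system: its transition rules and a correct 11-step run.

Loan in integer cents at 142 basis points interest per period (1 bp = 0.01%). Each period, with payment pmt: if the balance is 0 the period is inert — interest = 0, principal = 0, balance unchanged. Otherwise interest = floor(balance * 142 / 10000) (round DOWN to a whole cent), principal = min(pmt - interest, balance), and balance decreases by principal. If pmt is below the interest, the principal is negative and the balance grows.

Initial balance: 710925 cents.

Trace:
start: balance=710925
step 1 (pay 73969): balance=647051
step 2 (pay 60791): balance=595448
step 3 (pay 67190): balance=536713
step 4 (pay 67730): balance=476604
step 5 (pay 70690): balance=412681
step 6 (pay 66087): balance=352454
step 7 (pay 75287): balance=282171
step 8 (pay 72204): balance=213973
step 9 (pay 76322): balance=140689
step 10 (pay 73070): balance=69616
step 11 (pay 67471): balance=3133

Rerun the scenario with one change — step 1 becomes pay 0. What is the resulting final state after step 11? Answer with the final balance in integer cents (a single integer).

(re-executing from step 1 with the substitution; state before step 1: balance=710925)
step 1 (pay 0): balance=721020
step 2 (pay 60791): balance=670467
step 3 (pay 67190): balance=612797
step 4 (pay 67730): balance=553768
step 5 (pay 70690): balance=490941
step 6 (pay 66087): balance=431825
step 7 (pay 75287): balance=362669
step 8 (pay 72204): balance=295614
step 9 (pay 76322): balance=223489
step 10 (pay 73070): balance=153592
step 11 (pay 67471): balance=88302

88302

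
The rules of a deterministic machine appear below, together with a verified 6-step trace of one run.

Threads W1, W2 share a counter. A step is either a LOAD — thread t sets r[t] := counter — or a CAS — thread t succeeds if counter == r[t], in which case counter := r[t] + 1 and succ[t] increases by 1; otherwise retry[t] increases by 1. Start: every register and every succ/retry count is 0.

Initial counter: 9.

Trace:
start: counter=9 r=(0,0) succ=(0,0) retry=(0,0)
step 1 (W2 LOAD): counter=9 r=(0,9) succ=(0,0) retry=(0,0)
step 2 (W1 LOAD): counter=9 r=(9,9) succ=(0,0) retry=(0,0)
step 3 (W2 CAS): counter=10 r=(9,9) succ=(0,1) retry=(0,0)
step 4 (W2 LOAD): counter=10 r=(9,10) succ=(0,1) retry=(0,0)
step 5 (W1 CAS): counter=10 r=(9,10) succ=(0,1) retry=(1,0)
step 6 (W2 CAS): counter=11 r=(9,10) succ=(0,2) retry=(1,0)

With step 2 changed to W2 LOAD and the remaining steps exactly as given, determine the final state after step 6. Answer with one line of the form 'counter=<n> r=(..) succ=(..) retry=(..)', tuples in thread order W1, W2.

counter=11 r=(0,10) succ=(0,2) retry=(1,0)

(re-executing from step 2 with the substitution; state before step 2: counter=9 r=(0,9) succ=(0,0) retry=(0,0))
step 2 (W2 LOAD): counter=9 r=(0,9) succ=(0,0) retry=(0,0)
step 3 (W2 CAS): counter=10 r=(0,9) succ=(0,1) retry=(0,0)
step 4 (W2 LOAD): counter=10 r=(0,10) succ=(0,1) retry=(0,0)
step 5 (W1 CAS): counter=10 r=(0,10) succ=(0,1) retry=(1,0)
step 6 (W2 CAS): counter=11 r=(0,10) succ=(0,2) retry=(1,0)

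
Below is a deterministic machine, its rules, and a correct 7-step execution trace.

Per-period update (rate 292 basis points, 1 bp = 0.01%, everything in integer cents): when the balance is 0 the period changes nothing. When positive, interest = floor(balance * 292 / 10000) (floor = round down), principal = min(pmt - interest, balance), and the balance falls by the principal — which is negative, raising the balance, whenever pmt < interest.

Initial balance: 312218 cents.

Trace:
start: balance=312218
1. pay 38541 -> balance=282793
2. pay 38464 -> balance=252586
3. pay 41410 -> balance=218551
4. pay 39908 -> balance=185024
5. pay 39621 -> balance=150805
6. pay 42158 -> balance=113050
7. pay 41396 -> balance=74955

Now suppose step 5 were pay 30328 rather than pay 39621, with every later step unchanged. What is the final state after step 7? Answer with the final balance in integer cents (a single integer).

84798

(re-executing from step 5 with the substitution; state before step 5: balance=185024)
5. pay 30328 -> balance=160098
6. pay 42158 -> balance=122614
7. pay 41396 -> balance=84798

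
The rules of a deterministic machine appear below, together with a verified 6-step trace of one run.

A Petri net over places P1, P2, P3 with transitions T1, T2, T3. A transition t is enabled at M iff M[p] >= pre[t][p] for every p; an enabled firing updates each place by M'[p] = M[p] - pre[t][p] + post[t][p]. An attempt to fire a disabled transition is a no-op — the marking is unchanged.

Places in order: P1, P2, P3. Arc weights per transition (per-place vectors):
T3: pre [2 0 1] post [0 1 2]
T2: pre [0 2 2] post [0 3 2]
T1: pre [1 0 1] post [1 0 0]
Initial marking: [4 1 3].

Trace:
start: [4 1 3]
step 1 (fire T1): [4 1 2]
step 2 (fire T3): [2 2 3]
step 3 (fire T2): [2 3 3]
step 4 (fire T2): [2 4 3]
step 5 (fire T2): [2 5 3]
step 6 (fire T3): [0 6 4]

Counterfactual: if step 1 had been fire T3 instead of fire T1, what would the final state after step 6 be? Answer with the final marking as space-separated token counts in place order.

0 6 5

(re-executing from step 1 with the substitution; state before step 1: [4 1 3])
step 1 (fire T3): [2 2 4]
step 2 (fire T3): [0 3 5]
step 3 (fire T2): [0 4 5]
step 4 (fire T2): [0 5 5]
step 5 (fire T2): [0 6 5]
step 6 (fire T3): [0 6 5]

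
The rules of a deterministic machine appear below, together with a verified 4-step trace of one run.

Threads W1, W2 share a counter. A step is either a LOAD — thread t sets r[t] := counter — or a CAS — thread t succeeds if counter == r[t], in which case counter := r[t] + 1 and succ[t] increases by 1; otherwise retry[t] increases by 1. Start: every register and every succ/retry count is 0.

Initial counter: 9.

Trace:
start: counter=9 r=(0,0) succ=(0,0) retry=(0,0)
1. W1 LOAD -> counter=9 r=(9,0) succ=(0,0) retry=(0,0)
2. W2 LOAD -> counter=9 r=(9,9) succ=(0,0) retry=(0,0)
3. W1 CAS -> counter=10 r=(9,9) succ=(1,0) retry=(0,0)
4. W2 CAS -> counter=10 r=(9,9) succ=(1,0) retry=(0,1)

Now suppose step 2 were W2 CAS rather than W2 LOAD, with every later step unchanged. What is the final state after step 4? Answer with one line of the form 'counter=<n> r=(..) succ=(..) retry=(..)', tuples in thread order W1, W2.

counter=10 r=(9,0) succ=(1,0) retry=(0,2)

(re-executing from step 2 with the substitution; state before step 2: counter=9 r=(9,0) succ=(0,0) retry=(0,0))
2. W2 CAS -> counter=9 r=(9,0) succ=(0,0) retry=(0,1)
3. W1 CAS -> counter=10 r=(9,0) succ=(1,0) retry=(0,1)
4. W2 CAS -> counter=10 r=(9,0) succ=(1,0) retry=(0,2)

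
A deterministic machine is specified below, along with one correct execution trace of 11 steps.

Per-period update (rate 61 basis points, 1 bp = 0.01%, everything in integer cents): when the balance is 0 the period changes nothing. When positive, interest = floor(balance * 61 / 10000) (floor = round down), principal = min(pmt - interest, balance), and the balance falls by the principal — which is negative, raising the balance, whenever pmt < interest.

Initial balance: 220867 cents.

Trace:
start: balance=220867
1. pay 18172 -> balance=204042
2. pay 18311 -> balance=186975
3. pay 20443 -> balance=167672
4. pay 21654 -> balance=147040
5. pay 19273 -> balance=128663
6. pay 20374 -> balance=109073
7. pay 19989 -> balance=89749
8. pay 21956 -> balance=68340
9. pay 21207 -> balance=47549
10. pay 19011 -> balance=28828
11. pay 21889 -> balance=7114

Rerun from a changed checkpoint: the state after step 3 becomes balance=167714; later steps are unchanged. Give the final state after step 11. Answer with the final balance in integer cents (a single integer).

state after step 3 := balance=167714
4. pay 21654 -> balance=147083
5. pay 19273 -> balance=128707
6. pay 20374 -> balance=109118
7. pay 19989 -> balance=89794
8. pay 21956 -> balance=68385
9. pay 21207 -> balance=47595
10. pay 19011 -> balance=28874
11. pay 21889 -> balance=7161

7161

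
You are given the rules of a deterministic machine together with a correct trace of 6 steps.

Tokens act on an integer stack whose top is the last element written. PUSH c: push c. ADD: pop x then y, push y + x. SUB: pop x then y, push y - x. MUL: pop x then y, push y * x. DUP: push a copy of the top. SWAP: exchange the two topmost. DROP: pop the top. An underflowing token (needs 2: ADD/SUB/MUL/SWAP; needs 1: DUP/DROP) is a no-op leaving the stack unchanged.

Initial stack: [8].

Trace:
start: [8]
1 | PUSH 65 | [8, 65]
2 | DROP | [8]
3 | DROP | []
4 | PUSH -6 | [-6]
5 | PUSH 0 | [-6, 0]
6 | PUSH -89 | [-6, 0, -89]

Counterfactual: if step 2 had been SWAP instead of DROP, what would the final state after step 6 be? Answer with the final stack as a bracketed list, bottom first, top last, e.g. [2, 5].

(re-executing from step 2 with the substitution; state before step 2: [8, 65])
2 | SWAP | [65, 8]
3 | DROP | [65]
4 | PUSH -6 | [65, -6]
5 | PUSH 0 | [65, -6, 0]
6 | PUSH -89 | [65, -6, 0, -89]

[65, -6, 0, -89]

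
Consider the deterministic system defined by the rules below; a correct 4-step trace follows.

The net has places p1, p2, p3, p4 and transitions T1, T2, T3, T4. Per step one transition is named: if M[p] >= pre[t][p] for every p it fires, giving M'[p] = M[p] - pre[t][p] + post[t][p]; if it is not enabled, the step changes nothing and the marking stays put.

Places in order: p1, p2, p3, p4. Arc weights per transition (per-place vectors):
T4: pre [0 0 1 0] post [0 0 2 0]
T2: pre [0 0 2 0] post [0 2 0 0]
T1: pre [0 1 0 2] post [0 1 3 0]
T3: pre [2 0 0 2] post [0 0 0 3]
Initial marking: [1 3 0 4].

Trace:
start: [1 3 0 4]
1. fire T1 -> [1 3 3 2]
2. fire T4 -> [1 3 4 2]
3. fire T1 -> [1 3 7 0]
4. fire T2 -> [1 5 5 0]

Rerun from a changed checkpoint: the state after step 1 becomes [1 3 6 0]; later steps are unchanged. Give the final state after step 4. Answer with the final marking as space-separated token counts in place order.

1 5 5 0

state after step 1 := [1 3 6 0]
2. fire T4 -> [1 3 7 0]
3. fire T1 -> [1 3 7 0]
4. fire T2 -> [1 5 5 0]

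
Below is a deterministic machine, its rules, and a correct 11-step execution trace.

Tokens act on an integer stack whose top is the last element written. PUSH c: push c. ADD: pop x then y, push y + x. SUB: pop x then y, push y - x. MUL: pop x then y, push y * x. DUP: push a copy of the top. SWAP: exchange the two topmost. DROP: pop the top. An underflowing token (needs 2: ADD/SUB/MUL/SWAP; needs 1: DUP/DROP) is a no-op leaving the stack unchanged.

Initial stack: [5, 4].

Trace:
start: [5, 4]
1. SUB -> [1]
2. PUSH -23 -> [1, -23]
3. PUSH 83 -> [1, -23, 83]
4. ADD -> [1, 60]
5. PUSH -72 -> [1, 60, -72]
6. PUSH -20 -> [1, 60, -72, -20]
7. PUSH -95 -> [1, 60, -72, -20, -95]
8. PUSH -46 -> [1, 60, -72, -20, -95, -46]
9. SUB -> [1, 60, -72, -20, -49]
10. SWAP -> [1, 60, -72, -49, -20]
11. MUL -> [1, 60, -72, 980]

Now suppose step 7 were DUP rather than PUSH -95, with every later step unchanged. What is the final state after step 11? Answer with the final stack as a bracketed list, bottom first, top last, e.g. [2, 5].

(re-executing from step 7 with the substitution; state before step 7: [1, 60, -72, -20])
7. DUP -> [1, 60, -72, -20, -20]
8. PUSH -46 -> [1, 60, -72, -20, -20, -46]
9. SUB -> [1, 60, -72, -20, 26]
10. SWAP -> [1, 60, -72, 26, -20]
11. MUL -> [1, 60, -72, -520]

[1, 60, -72, -520]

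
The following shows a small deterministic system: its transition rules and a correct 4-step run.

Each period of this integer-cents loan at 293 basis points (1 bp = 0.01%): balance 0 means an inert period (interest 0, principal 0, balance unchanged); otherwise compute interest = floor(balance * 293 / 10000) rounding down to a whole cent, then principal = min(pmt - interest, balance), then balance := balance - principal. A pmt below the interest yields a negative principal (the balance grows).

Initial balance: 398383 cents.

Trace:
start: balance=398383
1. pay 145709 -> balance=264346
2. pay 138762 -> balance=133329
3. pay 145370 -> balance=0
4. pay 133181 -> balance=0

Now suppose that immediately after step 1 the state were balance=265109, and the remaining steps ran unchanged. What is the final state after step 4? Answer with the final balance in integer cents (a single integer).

0

state after step 1 := balance=265109
2. pay 138762 -> balance=134114
3. pay 145370 -> balance=0
4. pay 133181 -> balance=0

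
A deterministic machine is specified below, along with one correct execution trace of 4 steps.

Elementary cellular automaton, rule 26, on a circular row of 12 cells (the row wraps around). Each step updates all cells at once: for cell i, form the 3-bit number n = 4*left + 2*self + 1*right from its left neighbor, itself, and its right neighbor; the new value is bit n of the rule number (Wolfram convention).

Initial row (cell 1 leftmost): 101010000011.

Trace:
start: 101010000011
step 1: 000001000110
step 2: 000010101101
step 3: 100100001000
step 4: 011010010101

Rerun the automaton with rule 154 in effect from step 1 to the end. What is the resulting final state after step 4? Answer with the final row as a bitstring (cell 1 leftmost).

(re-executing steps 1..4 under rule 154; state before step 1: 101010000011)
step 1: 000001000111
step 2: 100010101110
step 3: 010100001100
step 4: 100010011010

100010011010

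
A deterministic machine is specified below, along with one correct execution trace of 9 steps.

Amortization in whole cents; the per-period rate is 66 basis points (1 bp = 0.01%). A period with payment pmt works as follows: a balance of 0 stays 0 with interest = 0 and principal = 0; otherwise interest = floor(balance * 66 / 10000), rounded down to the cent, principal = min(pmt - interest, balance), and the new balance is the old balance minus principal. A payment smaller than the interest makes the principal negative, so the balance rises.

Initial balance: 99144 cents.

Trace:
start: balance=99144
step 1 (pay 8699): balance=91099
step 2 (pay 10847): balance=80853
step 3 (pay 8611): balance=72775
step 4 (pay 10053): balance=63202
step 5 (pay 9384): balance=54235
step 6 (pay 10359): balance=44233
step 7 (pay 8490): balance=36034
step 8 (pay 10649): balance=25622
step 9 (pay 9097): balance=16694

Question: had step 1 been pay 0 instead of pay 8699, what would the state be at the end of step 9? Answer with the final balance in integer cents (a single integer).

(re-executing from step 1 with the substitution; state before step 1: balance=99144)
step 1 (pay 0): balance=99798
step 2 (pay 10847): balance=89609
step 3 (pay 8611): balance=81589
step 4 (pay 10053): balance=72074
step 5 (pay 9384): balance=63165
step 6 (pay 10359): balance=53222
step 7 (pay 8490): balance=45083
step 8 (pay 10649): balance=34731
step 9 (pay 9097): balance=25863

25863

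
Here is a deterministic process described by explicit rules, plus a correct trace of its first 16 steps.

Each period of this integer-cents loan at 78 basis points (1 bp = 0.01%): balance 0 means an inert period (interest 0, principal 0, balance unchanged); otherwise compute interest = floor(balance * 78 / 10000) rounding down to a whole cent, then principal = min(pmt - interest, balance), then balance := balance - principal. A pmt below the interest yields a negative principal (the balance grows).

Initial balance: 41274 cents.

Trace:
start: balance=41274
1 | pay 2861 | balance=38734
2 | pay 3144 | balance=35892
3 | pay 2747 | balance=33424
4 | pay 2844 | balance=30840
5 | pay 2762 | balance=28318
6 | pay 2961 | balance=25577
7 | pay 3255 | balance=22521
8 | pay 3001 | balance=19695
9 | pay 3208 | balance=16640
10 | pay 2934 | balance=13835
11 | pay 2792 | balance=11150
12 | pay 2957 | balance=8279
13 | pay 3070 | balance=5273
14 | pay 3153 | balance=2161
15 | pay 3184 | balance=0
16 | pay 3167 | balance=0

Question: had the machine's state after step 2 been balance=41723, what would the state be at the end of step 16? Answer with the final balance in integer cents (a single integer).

state after step 2 := balance=41723
3 | pay 2747 | balance=39301
4 | pay 2844 | balance=36763
5 | pay 2762 | balance=34287
6 | pay 2961 | balance=31593
7 | pay 3255 | balance=28584
8 | pay 3001 | balance=25805
9 | pay 3208 | balance=22798
10 | pay 2934 | balance=20041
11 | pay 2792 | balance=17405
12 | pay 2957 | balance=14583
13 | pay 3070 | balance=11626
14 | pay 3153 | balance=8563
15 | pay 3184 | balance=5445
16 | pay 3167 | balance=2320

2320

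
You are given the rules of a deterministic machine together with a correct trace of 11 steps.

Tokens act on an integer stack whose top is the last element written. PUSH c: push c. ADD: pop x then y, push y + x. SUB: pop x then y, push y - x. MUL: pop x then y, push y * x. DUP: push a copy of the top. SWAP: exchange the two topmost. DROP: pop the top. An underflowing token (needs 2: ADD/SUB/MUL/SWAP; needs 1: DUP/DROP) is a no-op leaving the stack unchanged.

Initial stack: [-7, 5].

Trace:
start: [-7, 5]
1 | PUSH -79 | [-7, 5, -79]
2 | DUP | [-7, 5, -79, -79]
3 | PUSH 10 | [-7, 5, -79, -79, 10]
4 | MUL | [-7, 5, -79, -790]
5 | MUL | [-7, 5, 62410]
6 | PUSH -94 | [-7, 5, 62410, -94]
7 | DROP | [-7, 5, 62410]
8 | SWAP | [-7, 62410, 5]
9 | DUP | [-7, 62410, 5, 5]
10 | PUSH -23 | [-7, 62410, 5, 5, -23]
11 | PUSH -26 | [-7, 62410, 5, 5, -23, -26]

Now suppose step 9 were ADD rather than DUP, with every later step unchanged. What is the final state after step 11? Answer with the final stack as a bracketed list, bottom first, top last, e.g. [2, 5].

(re-executing from step 9 with the substitution; state before step 9: [-7, 62410, 5])
9 | ADD | [-7, 62415]
10 | PUSH -23 | [-7, 62415, -23]
11 | PUSH -26 | [-7, 62415, -23, -26]

[-7, 62415, -23, -26]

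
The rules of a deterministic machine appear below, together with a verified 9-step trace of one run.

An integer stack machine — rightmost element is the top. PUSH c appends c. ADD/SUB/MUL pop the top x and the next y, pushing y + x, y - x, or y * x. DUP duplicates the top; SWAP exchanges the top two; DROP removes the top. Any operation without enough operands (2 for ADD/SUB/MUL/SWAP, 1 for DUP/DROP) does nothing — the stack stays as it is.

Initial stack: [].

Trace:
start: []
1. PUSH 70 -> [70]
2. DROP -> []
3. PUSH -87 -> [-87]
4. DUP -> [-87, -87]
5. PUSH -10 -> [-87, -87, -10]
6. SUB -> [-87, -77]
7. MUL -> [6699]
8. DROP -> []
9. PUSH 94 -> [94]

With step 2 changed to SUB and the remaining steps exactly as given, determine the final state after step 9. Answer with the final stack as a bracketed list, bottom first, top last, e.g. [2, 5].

[70, 94]

(re-executing from step 2 with the substitution; state before step 2: [70])
2. SUB -> [70]
3. PUSH -87 -> [70, -87]
4. DUP -> [70, -87, -87]
5. PUSH -10 -> [70, -87, -87, -10]
6. SUB -> [70, -87, -77]
7. MUL -> [70, 6699]
8. DROP -> [70]
9. PUSH 94 -> [70, 94]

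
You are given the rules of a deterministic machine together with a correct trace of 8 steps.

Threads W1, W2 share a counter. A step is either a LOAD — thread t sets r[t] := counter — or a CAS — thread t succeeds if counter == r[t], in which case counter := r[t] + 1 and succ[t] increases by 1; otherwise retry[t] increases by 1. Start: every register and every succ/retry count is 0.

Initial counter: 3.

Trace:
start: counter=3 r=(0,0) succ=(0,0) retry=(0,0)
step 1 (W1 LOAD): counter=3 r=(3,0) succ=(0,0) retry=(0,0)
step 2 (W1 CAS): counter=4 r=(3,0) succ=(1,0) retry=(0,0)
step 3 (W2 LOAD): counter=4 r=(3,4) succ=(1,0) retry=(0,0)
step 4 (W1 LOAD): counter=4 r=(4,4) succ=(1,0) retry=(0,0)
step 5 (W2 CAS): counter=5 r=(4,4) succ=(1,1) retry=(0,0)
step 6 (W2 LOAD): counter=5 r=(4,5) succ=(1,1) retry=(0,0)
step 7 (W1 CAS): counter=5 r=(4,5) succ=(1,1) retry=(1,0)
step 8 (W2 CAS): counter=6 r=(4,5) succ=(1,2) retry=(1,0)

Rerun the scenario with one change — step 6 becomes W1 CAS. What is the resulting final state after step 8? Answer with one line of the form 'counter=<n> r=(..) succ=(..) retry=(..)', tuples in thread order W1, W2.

(re-executing from step 6 with the substitution; state before step 6: counter=5 r=(4,4) succ=(1,1) retry=(0,0))
step 6 (W1 CAS): counter=5 r=(4,4) succ=(1,1) retry=(1,0)
step 7 (W1 CAS): counter=5 r=(4,4) succ=(1,1) retry=(2,0)
step 8 (W2 CAS): counter=5 r=(4,4) succ=(1,1) retry=(2,1)

counter=5 r=(4,4) succ=(1,1) retry=(2,1)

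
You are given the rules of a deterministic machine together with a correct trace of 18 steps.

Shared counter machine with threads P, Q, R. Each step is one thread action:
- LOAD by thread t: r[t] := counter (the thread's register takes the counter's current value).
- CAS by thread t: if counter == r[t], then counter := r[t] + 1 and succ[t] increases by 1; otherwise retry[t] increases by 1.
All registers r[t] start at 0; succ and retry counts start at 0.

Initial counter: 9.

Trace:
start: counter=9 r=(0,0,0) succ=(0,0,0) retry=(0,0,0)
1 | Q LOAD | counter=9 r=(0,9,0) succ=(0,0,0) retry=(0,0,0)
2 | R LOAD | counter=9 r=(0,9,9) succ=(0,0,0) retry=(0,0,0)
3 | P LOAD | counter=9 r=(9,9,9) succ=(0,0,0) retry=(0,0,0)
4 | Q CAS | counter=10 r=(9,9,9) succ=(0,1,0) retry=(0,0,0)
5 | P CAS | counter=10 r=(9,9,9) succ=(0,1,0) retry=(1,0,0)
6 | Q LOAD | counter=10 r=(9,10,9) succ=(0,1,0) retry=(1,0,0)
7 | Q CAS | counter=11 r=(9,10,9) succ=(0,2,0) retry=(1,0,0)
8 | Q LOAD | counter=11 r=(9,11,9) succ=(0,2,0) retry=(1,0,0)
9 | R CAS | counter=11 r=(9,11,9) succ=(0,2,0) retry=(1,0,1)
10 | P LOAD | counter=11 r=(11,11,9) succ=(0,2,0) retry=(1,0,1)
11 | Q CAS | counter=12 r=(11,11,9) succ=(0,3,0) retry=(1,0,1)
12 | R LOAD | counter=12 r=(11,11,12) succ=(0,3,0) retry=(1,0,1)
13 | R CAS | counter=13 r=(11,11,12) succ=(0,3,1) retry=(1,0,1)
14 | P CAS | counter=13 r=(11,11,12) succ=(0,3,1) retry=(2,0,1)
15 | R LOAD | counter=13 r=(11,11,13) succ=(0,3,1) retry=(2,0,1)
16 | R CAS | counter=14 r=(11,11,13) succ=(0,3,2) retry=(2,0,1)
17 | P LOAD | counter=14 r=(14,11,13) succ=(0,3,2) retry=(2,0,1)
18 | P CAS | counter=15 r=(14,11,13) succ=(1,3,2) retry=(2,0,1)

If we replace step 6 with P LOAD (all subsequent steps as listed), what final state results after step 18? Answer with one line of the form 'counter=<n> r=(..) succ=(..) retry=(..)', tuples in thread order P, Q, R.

counter=14 r=(13,10,12) succ=(1,2,2) retry=(2,1,1)

(re-executing from step 6 with the substitution; state before step 6: counter=10 r=(9,9,9) succ=(0,1,0) retry=(1,0,0))
6 | P LOAD | counter=10 r=(10,9,9) succ=(0,1,0) retry=(1,0,0)
7 | Q CAS | counter=10 r=(10,9,9) succ=(0,1,0) retry=(1,1,0)
8 | Q LOAD | counter=10 r=(10,10,9) succ=(0,1,0) retry=(1,1,0)
9 | R CAS | counter=10 r=(10,10,9) succ=(0,1,0) retry=(1,1,1)
10 | P LOAD | counter=10 r=(10,10,9) succ=(0,1,0) retry=(1,1,1)
11 | Q CAS | counter=11 r=(10,10,9) succ=(0,2,0) retry=(1,1,1)
12 | R LOAD | counter=11 r=(10,10,11) succ=(0,2,0) retry=(1,1,1)
13 | R CAS | counter=12 r=(10,10,11) succ=(0,2,1) retry=(1,1,1)
14 | P CAS | counter=12 r=(10,10,11) succ=(0,2,1) retry=(2,1,1)
15 | R LOAD | counter=12 r=(10,10,12) succ=(0,2,1) retry=(2,1,1)
16 | R CAS | counter=13 r=(10,10,12) succ=(0,2,2) retry=(2,1,1)
17 | P LOAD | counter=13 r=(13,10,12) succ=(0,2,2) retry=(2,1,1)
18 | P CAS | counter=14 r=(13,10,12) succ=(1,2,2) retry=(2,1,1)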